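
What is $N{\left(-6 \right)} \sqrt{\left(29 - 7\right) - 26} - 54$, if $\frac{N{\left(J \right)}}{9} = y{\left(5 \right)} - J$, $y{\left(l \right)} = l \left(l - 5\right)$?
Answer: $-54 + 108 i \approx -54.0 + 108.0 i$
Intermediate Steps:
$y{\left(l \right)} = l \left(-5 + l\right)$
$N{\left(J \right)} = - 9 J$ ($N{\left(J \right)} = 9 \left(5 \left(-5 + 5\right) - J\right) = 9 \left(5 \cdot 0 - J\right) = 9 \left(0 - J\right) = 9 \left(- J\right) = - 9 J$)
$N{\left(-6 \right)} \sqrt{\left(29 - 7\right) - 26} - 54 = \left(-9\right) \left(-6\right) \sqrt{\left(29 - 7\right) - 26} - 54 = 54 \sqrt{22 - 26} - 54 = 54 \sqrt{-4} - 54 = 54 \cdot 2 i - 54 = 108 i - 54 = -54 + 108 i$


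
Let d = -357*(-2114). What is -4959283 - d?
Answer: -5713981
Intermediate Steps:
d = 754698
-4959283 - d = -4959283 - 1*754698 = -4959283 - 754698 = -5713981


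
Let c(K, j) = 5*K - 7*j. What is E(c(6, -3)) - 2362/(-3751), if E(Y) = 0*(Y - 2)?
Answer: 2362/3751 ≈ 0.62970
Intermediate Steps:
c(K, j) = -7*j + 5*K
E(Y) = 0 (E(Y) = 0*(-2 + Y) = 0)
E(c(6, -3)) - 2362/(-3751) = 0 - 2362/(-3751) = 0 - 2362*(-1)/3751 = 0 - 1*(-2362/3751) = 0 + 2362/3751 = 2362/3751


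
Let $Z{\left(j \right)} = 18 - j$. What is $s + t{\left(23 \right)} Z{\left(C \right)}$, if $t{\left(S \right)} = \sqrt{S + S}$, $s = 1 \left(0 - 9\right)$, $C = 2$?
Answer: $-9 + 16 \sqrt{46} \approx 99.517$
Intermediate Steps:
$s = -9$ ($s = 1 \left(-9\right) = -9$)
$t{\left(S \right)} = \sqrt{2} \sqrt{S}$ ($t{\left(S \right)} = \sqrt{2 S} = \sqrt{2} \sqrt{S}$)
$s + t{\left(23 \right)} Z{\left(C \right)} = -9 + \sqrt{2} \sqrt{23} \left(18 - 2\right) = -9 + \sqrt{46} \left(18 - 2\right) = -9 + \sqrt{46} \cdot 16 = -9 + 16 \sqrt{46}$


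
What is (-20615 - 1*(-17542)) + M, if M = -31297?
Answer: -34370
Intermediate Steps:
(-20615 - 1*(-17542)) + M = (-20615 - 1*(-17542)) - 31297 = (-20615 + 17542) - 31297 = -3073 - 31297 = -34370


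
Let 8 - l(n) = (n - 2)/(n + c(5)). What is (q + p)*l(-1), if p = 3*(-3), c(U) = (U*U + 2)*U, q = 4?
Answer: -5375/134 ≈ -40.112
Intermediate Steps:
c(U) = U*(2 + U²) (c(U) = (U² + 2)*U = (2 + U²)*U = U*(2 + U²))
p = -9
l(n) = 8 - (-2 + n)/(135 + n) (l(n) = 8 - (n - 2)/(n + 5*(2 + 5²)) = 8 - (-2 + n)/(n + 5*(2 + 25)) = 8 - (-2 + n)/(n + 5*27) = 8 - (-2 + n)/(n + 135) = 8 - (-2 + n)/(135 + n))
(q + p)*l(-1) = (4 - 9)*((1082 + 7*(-1))/(135 - 1)) = -5*(1082 - 7)/134 = -5*1075/134 = -5375/134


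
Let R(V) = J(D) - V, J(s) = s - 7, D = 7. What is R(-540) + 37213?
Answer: 37753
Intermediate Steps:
J(s) = -7 + s
R(V) = -V (R(V) = (-7 + 7) - V = 0 - V = -V)
R(-540) + 37213 = -1*(-540) + 37213 = 540 + 37213 = 37753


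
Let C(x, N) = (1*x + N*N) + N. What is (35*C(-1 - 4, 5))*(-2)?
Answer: -1750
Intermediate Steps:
C(x, N) = N + x + N**2 (C(x, N) = (x + N**2) + N = N + x + N**2)
(35*C(-1 - 4, 5))*(-2) = (35*(5 + (-1 - 4) + 5**2))*(-2) = (35*(5 - 5 + 25))*(-2) = (35*25)*(-2) = 875*(-2) = -1750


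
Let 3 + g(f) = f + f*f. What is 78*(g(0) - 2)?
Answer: -390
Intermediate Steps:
g(f) = -3 + f + f**2 (g(f) = -3 + (f + f*f) = -3 + (f + f**2) = -3 + f + f**2)
78*(g(0) - 2) = 78*((-3 + 0 + 0**2) - 2) = 78*((-3 + 0 + 0) - 2) = 78*(-3 - 2) = 78*(-5) = -390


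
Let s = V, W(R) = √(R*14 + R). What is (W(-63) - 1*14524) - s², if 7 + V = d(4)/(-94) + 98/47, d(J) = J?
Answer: -32137805/2209 + 3*I*√105 ≈ -14549.0 + 30.741*I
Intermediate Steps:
W(R) = √15*√R (W(R) = √(14*R + R) = √(15*R) = √15*√R)
V = -233/47 (V = -7 + (4/(-94) + 98/47) = -7 + (4*(-1/94) + 98*(1/47)) = -7 + (-2/47 + 98/47) = -7 + 96/47 = -233/47 ≈ -4.9574)
s = -233/47 ≈ -4.9574
(W(-63) - 1*14524) - s² = (√15*√(-63) - 1*14524) - (-233/47)² = (√15*(3*I*√7) - 14524) - 1*54289/2209 = (3*I*√105 - 14524) - 54289/2209 = (-14524 + 3*I*√105) - 54289/2209 = -32137805/2209 + 3*I*√105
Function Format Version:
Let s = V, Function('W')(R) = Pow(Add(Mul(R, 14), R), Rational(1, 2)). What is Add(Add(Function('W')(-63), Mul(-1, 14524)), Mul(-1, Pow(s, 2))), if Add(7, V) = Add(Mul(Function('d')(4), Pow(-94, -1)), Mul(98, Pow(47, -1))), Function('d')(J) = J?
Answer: Add(Rational(-32137805, 2209), Mul(3, I, Pow(105, Rational(1, 2)))) ≈ Add(-14549., Mul(30.741, I))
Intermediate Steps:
Function('W')(R) = Mul(Pow(15, Rational(1, 2)), Pow(R, Rational(1, 2))) (Function('W')(R) = Pow(Add(Mul(14, R), R), Rational(1, 2)) = Pow(Mul(15, R), Rational(1, 2)) = Mul(Pow(15, Rational(1, 2)), Pow(R, Rational(1, 2))))
V = Rational(-233, 47) (V = Add(-7, Add(Mul(4, Pow(-94, -1)), Mul(98, Pow(47, -1)))) = Add(-7, Add(Mul(4, Rational(-1, 94)), Mul(98, Rational(1, 47)))) = Add(-7, Add(Rational(-2, 47), Rational(98, 47))) = Add(-7, Rational(96, 47)) = Rational(-233, 47) ≈ -4.9574)
s = Rational(-233, 47) ≈ -4.9574
Add(Add(Function('W')(-63), Mul(-1, 14524)), Mul(-1, Pow(s, 2))) = Add(Add(Mul(Pow(15, Rational(1, 2)), Pow(-63, Rational(1, 2))), Mul(-1, 14524)), Mul(-1, Pow(Rational(-233, 47), 2))) = Add(Add(Mul(Pow(15, Rational(1, 2)), Mul(3, I, Pow(7, Rational(1, 2)))), -14524), Mul(-1, Rational(54289, 2209))) = Add(Add(Mul(3, I, Pow(105, Rational(1, 2))), -14524), Rational(-54289, 2209)) = Add(Add(-14524, Mul(3, I, Pow(105, Rational(1, 2)))), Rational(-54289, 2209)) = Add(Rational(-32137805, 2209), Mul(3, I, Pow(105, Rational(1, 2))))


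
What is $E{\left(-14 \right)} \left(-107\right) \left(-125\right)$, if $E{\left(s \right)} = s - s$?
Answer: $0$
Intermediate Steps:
$E{\left(s \right)} = 0$
$E{\left(-14 \right)} \left(-107\right) \left(-125\right) = 0 \left(-107\right) \left(-125\right) = 0 \left(-125\right) = 0$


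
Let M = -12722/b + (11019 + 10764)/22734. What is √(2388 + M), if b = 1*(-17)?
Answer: √5785249887674/42942 ≈ 56.012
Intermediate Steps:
b = -17
M = 96530753/128826 (M = -12722/(-17) + (11019 + 10764)/22734 = -12722*(-1/17) + 21783*(1/22734) = 12722/17 + 7261/7578 = 96530753/128826 ≈ 749.31)
√(2388 + M) = √(2388 + 96530753/128826) = √(404167241/128826) = √5785249887674/42942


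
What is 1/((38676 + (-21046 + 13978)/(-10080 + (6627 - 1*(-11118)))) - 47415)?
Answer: -2555/22330501 ≈ -0.00011442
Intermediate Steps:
1/((38676 + (-21046 + 13978)/(-10080 + (6627 - 1*(-11118)))) - 47415) = 1/((38676 - 7068/(-10080 + (6627 + 11118))) - 47415) = 1/((38676 - 7068/(-10080 + 17745)) - 47415) = 1/((38676 - 7068/7665) - 47415) = 1/((38676 - 7068*1/7665) - 47415) = 1/((38676 - 2356/2555) - 47415) = 1/(98814824/2555 - 47415) = 1/(-22330501/2555) = -2555/22330501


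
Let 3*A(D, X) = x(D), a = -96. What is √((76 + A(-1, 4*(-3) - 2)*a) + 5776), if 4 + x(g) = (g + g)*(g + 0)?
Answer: 2*√1479 ≈ 76.916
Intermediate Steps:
x(g) = -4 + 2*g² (x(g) = -4 + (g + g)*(g + 0) = -4 + (2*g)*g = -4 + 2*g²)
A(D, X) = -4/3 + 2*D²/3 (A(D, X) = (-4 + 2*D²)/3 = -4/3 + 2*D²/3)
√((76 + A(-1, 4*(-3) - 2)*a) + 5776) = √((76 + (-4/3 + (⅔)*(-1)²)*(-96)) + 5776) = √((76 + (-4/3 + (⅔)*1)*(-96)) + 5776) = √((76 + (-4/3 + ⅔)*(-96)) + 5776) = √((76 - ⅔*(-96)) + 5776) = √((76 + 64) + 5776) = √(140 + 5776) = √5916 = 2*√1479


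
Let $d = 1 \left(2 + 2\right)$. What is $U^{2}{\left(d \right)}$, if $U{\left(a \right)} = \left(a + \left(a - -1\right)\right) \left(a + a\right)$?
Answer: $5184$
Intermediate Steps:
$d = 4$ ($d = 1 \cdot 4 = 4$)
$U{\left(a \right)} = 2 a \left(1 + 2 a\right)$ ($U{\left(a \right)} = \left(a + \left(a + 1\right)\right) 2 a = \left(a + \left(1 + a\right)\right) 2 a = \left(1 + 2 a\right) 2 a = 2 a \left(1 + 2 a\right)$)
$U^{2}{\left(d \right)} = \left(2 \cdot 4 \left(1 + 2 \cdot 4\right)\right)^{2} = \left(2 \cdot 4 \left(1 + 8\right)\right)^{2} = \left(2 \cdot 4 \cdot 9\right)^{2} = 72^{2} = 5184$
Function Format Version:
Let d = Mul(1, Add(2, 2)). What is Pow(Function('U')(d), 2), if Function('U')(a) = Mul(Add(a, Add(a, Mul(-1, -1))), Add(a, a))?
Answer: 5184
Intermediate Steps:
d = 4 (d = Mul(1, 4) = 4)
Function('U')(a) = Mul(2, a, Add(1, Mul(2, a))) (Function('U')(a) = Mul(Add(a, Add(a, 1)), Mul(2, a)) = Mul(Add(a, Add(1, a)), Mul(2, a)) = Mul(Add(1, Mul(2, a)), Mul(2, a)) = Mul(2, a, Add(1, Mul(2, a))))
Pow(Function('U')(d), 2) = Pow(Mul(2, 4, Add(1, Mul(2, 4))), 2) = Pow(Mul(2, 4, Add(1, 8)), 2) = Pow(Mul(2, 4, 9), 2) = Pow(72, 2) = 5184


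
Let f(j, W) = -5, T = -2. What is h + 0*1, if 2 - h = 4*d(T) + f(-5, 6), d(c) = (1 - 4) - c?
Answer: 11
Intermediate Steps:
d(c) = -3 - c
h = 11 (h = 2 - (4*(-3 - 1*(-2)) - 5) = 2 - (4*(-3 + 2) - 5) = 2 - (4*(-1) - 5) = 2 - (-4 - 5) = 2 - 1*(-9) = 2 + 9 = 11)
h + 0*1 = 11 + 0*1 = 11 + 0 = 11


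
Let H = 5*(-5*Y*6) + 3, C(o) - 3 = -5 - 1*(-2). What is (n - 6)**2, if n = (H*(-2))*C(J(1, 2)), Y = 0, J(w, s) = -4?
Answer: 36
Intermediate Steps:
C(o) = 0 (C(o) = 3 + (-5 - 1*(-2)) = 3 + (-5 + 2) = 3 - 3 = 0)
H = 3 (H = 5*(-5*0*6) + 3 = 5*(0*6) + 3 = 5*0 + 3 = 0 + 3 = 3)
n = 0 (n = (3*(-2))*0 = -6*0 = 0)
(n - 6)**2 = (0 - 6)**2 = (-6)**2 = 36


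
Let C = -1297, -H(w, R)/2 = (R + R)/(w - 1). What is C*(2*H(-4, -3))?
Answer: 31128/5 ≈ 6225.6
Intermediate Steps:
H(w, R) = -4*R/(-1 + w) (H(w, R) = -2*(R + R)/(w - 1) = -2*2*R/(-1 + w) = -4*R/(-1 + w))
C*(2*H(-4, -3)) = -2594*(-4*(-3)/(-1 - 4)) = -2594*(-4*(-3)/(-5)) = -2594*(-4*(-3)*(-1/5)) = -2594*(-12)/5 = -1297*(-24/5) = 31128/5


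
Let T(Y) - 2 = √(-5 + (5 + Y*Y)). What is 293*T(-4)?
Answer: 1758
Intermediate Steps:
T(Y) = 2 + √(Y²) (T(Y) = 2 + √(-5 + (5 + Y*Y)) = 2 + √(-5 + (5 + Y²)) = 2 + √(Y²))
293*T(-4) = 293*(2 + √((-4)²)) = 293*(2 + √16) = 293*(2 + 4) = 293*6 = 1758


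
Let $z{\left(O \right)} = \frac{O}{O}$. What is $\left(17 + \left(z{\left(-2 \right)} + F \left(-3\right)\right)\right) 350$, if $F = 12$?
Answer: $-6300$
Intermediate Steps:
$z{\left(O \right)} = 1$
$\left(17 + \left(z{\left(-2 \right)} + F \left(-3\right)\right)\right) 350 = \left(17 + \left(1 + 12 \left(-3\right)\right)\right) 350 = \left(17 + \left(1 - 36\right)\right) 350 = \left(17 - 35\right) 350 = \left(-18\right) 350 = -6300$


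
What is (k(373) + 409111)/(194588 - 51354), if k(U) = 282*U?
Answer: 73471/20462 ≈ 3.5906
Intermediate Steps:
(k(373) + 409111)/(194588 - 51354) = (282*373 + 409111)/(194588 - 51354) = (105186 + 409111)/143234 = 514297*(1/143234) = 73471/20462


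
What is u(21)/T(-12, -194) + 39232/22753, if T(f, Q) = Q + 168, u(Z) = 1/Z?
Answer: 21397919/12423138 ≈ 1.7224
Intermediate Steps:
T(f, Q) = 168 + Q
u(21)/T(-12, -194) + 39232/22753 = 1/(21*(168 - 194)) + 39232/22753 = (1/21)/(-26) + 39232*(1/22753) = (1/21)*(-1/26) + 39232/22753 = -1/546 + 39232/22753 = 21397919/12423138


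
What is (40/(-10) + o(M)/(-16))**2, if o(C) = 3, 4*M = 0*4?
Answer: 4489/256 ≈ 17.535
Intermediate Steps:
M = 0 (M = (0*4)/4 = (1/4)*0 = 0)
(40/(-10) + o(M)/(-16))**2 = (40/(-10) + 3/(-16))**2 = (40*(-1/10) + 3*(-1/16))**2 = (-4 - 3/16)**2 = (-67/16)**2 = 4489/256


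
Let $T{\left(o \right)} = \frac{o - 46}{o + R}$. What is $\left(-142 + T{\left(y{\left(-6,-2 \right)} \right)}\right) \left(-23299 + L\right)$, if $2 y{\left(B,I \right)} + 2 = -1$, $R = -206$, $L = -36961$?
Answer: $\frac{709079420}{83} \approx 8.5431 \cdot 10^{6}$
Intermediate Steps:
$y{\left(B,I \right)} = - \frac{3}{2}$ ($y{\left(B,I \right)} = -1 + \frac{1}{2} \left(-1\right) = -1 - \frac{1}{2} = - \frac{3}{2}$)
$T{\left(o \right)} = \frac{-46 + o}{-206 + o}$ ($T{\left(o \right)} = \frac{o - 46}{o - 206} = \frac{o - 46}{-206 + o} = \frac{-46 + o}{-206 + o}$)
$\left(-142 + T{\left(y{\left(-6,-2 \right)} \right)}\right) \left(-23299 + L\right) = \left(-142 + \frac{-46 - \frac{3}{2}}{-206 - \frac{3}{2}}\right) \left(-23299 - 36961\right) = \left(-142 + \frac{1}{- \frac{415}{2}} \left(- \frac{95}{2}\right)\right) \left(-60260\right) = \left(-142 - - \frac{19}{83}\right) \left(-60260\right) = \left(-142 + \frac{19}{83}\right) \left(-60260\right) = \left(- \frac{11767}{83}\right) \left(-60260\right) = \frac{709079420}{83}$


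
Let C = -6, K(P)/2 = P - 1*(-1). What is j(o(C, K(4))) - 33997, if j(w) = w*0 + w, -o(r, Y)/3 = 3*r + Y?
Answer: -33973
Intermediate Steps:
K(P) = 2 + 2*P (K(P) = 2*(P - 1*(-1)) = 2*(P + 1) = 2*(1 + P) = 2 + 2*P)
o(r, Y) = -9*r - 3*Y (o(r, Y) = -3*(3*r + Y) = -3*(Y + 3*r) = -9*r - 3*Y)
j(w) = w (j(w) = 0 + w = w)
j(o(C, K(4))) - 33997 = (-9*(-6) - 3*(2 + 2*4)) - 33997 = (54 - 3*(2 + 8)) - 33997 = (54 - 3*10) - 33997 = (54 - 30) - 33997 = 24 - 33997 = -33973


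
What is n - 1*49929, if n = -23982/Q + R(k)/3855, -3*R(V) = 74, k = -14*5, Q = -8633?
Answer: -4984666851217/99840645 ≈ -49926.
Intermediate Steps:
k = -70
R(V) = -74/3 (R(V) = -⅓*74 = -74/3)
n = 276712988/99840645 (n = -23982/(-8633) - 74/3/3855 = -23982*(-1/8633) - 74/3*1/3855 = 23982/8633 - 74/11565 = 276712988/99840645 ≈ 2.7715)
n - 1*49929 = 276712988/99840645 - 1*49929 = 276712988/99840645 - 49929 = -4984666851217/99840645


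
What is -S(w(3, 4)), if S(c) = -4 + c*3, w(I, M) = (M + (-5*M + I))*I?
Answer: 121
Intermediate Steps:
w(I, M) = I*(I - 4*M) (w(I, M) = (M + (I - 5*M))*I = (I - 4*M)*I = I*(I - 4*M))
S(c) = -4 + 3*c
-S(w(3, 4)) = -(-4 + 3*(3*(3 - 4*4))) = -(-4 + 3*(3*(3 - 16))) = -(-4 + 3*(3*(-13))) = -(-4 + 3*(-39)) = -(-4 - 117) = -1*(-121) = 121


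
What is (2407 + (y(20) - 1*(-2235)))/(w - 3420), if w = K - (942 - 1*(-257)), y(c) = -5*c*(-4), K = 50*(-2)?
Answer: -5042/4719 ≈ -1.0684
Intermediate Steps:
K = -100
y(c) = 20*c
w = -1299 (w = -100 - (942 - 1*(-257)) = -100 - (942 + 257) = -100 - 1*1199 = -100 - 1199 = -1299)
(2407 + (y(20) - 1*(-2235)))/(w - 3420) = (2407 + (20*20 - 1*(-2235)))/(-1299 - 3420) = (2407 + (400 + 2235))/(-4719) = (2407 + 2635)*(-1/4719) = 5042*(-1/4719) = -5042/4719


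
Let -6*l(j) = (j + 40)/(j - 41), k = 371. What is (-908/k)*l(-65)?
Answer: 5675/58989 ≈ 0.096204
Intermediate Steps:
l(j) = -(40 + j)/(6*(-41 + j)) (l(j) = -(j + 40)/(6*(j - 41)) = -(40 + j)/(6*(-41 + j)))
(-908/k)*l(-65) = (-908/371)*((-40 - 1*(-65))/(6*(-41 - 65))) = (-908*1/371)*((⅙)*(-40 + 65)/(-106)) = -454*(-1)*25/(1113*106) = -908/371*(-25/636) = 5675/58989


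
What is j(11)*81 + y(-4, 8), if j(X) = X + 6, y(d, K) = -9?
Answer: 1368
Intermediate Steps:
j(X) = 6 + X
j(11)*81 + y(-4, 8) = (6 + 11)*81 - 9 = 17*81 - 9 = 1377 - 9 = 1368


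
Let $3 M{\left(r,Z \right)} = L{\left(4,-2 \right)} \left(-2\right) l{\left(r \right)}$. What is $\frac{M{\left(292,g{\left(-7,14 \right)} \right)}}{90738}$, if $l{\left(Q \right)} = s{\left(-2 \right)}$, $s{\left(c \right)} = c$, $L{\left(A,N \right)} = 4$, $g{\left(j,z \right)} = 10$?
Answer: $\frac{8}{136107} \approx 5.8777 \cdot 10^{-5}$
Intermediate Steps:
$l{\left(Q \right)} = -2$
$M{\left(r,Z \right)} = \frac{16}{3}$ ($M{\left(r,Z \right)} = \frac{4 \left(-2\right) \left(-2\right)}{3} = \frac{\left(-8\right) \left(-2\right)}{3} = \frac{1}{3} \cdot 16 = \frac{16}{3}$)
$\frac{M{\left(292,g{\left(-7,14 \right)} \right)}}{90738} = \frac{16}{3 \cdot 90738} = \frac{16}{3} \cdot \frac{1}{90738} = \frac{8}{136107}$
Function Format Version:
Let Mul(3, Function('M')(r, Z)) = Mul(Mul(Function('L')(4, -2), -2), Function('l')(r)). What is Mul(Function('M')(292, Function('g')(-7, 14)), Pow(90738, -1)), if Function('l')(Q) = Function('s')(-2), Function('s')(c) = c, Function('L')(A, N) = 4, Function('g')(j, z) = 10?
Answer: Rational(8, 136107) ≈ 5.8777e-5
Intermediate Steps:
Function('l')(Q) = -2
Function('M')(r, Z) = Rational(16, 3) (Function('M')(r, Z) = Mul(Rational(1, 3), Mul(Mul(4, -2), -2)) = Mul(Rational(1, 3), Mul(-8, -2)) = Mul(Rational(1, 3), 16) = Rational(16, 3))
Mul(Function('M')(292, Function('g')(-7, 14)), Pow(90738, -1)) = Mul(Rational(16, 3), Pow(90738, -1)) = Mul(Rational(16, 3), Rational(1, 90738)) = Rational(8, 136107)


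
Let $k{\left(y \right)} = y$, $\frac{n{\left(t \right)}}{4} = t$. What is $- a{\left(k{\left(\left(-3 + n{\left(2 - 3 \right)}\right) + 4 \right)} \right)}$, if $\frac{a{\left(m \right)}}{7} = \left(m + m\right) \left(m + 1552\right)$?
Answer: $65058$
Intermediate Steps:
$n{\left(t \right)} = 4 t$
$a{\left(m \right)} = 14 m \left(1552 + m\right)$ ($a{\left(m \right)} = 7 \left(m + m\right) \left(m + 1552\right) = 7 \cdot 2 m \left(1552 + m\right) = 14 m \left(1552 + m\right)$)
$- a{\left(k{\left(\left(-3 + n{\left(2 - 3 \right)}\right) + 4 \right)} \right)} = - 14 \left(\left(-3 + 4 \left(2 - 3\right)\right) + 4\right) \left(1552 + \left(\left(-3 + 4 \left(2 - 3\right)\right) + 4\right)\right) = - 14 \left(\left(-3 + 4 \left(-1\right)\right) + 4\right) \left(1552 + \left(\left(-3 + 4 \left(-1\right)\right) + 4\right)\right) = - 14 \left(\left(-3 - 4\right) + 4\right) \left(1552 + \left(\left(-3 - 4\right) + 4\right)\right) = - 14 \left(-7 + 4\right) \left(1552 + \left(-7 + 4\right)\right) = - 14 \left(-3\right) \left(1552 - 3\right) = - 14 \left(-3\right) 1549 = \left(-1\right) \left(-65058\right) = 65058$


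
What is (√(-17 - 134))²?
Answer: -151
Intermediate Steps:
(√(-17 - 134))² = (√(-151))² = (I*√151)² = -151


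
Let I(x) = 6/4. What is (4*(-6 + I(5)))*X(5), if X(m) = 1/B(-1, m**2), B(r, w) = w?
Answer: -18/25 ≈ -0.72000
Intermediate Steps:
I(x) = 3/2 (I(x) = 6*(1/4) = 3/2)
X(m) = m**(-2) (X(m) = 1/(m**2) = m**(-2))
(4*(-6 + I(5)))*X(5) = (4*(-6 + 3/2))/5**2 = (4*(-9/2))*(1/25) = -18*1/25 = -18/25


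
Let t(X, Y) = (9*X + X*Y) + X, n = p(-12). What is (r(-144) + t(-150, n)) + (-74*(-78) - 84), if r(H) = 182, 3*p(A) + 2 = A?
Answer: 5070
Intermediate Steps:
p(A) = -⅔ + A/3
n = -14/3 (n = -⅔ + (⅓)*(-12) = -⅔ - 4 = -14/3 ≈ -4.6667)
t(X, Y) = 10*X + X*Y
(r(-144) + t(-150, n)) + (-74*(-78) - 84) = (182 - 150*(10 - 14/3)) + (-74*(-78) - 84) = (182 - 150*16/3) + (5772 - 84) = (182 - 800) + 5688 = -618 + 5688 = 5070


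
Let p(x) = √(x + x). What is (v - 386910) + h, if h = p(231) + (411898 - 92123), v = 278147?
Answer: 211012 + √462 ≈ 2.1103e+5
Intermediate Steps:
p(x) = √2*√x (p(x) = √(2*x) = √2*√x)
h = 319775 + √462 (h = √2*√231 + (411898 - 92123) = √462 + 319775 = 319775 + √462 ≈ 3.1980e+5)
(v - 386910) + h = (278147 - 386910) + (319775 + √462) = -108763 + (319775 + √462) = 211012 + √462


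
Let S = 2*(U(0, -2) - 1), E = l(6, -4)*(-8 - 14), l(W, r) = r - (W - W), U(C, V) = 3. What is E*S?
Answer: 352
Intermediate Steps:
l(W, r) = r (l(W, r) = r - 1*0 = r + 0 = r)
E = 88 (E = -4*(-8 - 14) = -4*(-22) = 88)
S = 4 (S = 2*(3 - 1) = 2*2 = 4)
E*S = 88*4 = 352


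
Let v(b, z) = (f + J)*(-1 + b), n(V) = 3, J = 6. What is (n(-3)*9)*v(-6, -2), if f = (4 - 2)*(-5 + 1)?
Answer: 378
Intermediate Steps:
f = -8 (f = 2*(-4) = -8)
v(b, z) = 2 - 2*b (v(b, z) = (-8 + 6)*(-1 + b) = -2*(-1 + b) = 2 - 2*b)
(n(-3)*9)*v(-6, -2) = (3*9)*(2 - 2*(-6)) = 27*(2 + 12) = 27*14 = 378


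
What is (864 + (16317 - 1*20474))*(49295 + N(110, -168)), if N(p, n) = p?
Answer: -162690665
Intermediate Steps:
(864 + (16317 - 1*20474))*(49295 + N(110, -168)) = (864 + (16317 - 1*20474))*(49295 + 110) = (864 + (16317 - 20474))*49405 = (864 - 4157)*49405 = -3293*49405 = -162690665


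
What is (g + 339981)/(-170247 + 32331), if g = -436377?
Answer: 8033/11493 ≈ 0.69895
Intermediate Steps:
(g + 339981)/(-170247 + 32331) = (-436377 + 339981)/(-170247 + 32331) = -96396/(-137916) = -96396*(-1/137916) = 8033/11493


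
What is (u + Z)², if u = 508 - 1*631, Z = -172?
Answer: 87025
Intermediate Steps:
u = -123 (u = 508 - 631 = -123)
(u + Z)² = (-123 - 172)² = (-295)² = 87025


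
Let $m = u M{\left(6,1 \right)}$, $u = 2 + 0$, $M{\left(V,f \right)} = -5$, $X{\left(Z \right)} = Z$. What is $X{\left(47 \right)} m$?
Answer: $-470$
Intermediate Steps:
$u = 2$
$m = -10$ ($m = 2 \left(-5\right) = -10$)
$X{\left(47 \right)} m = 47 \left(-10\right) = -470$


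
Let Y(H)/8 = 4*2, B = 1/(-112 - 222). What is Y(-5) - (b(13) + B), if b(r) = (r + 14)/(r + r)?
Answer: 136696/2171 ≈ 62.965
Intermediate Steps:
B = -1/334 (B = 1/(-334) = -1/334 ≈ -0.0029940)
b(r) = (14 + r)/(2*r) (b(r) = (14 + r)/((2*r)) = (14 + r)*(1/(2*r)) = (14 + r)/(2*r))
Y(H) = 64 (Y(H) = 8*(4*2) = 8*8 = 64)
Y(-5) - (b(13) + B) = 64 - ((½)*(14 + 13)/13 - 1/334) = 64 - ((½)*(1/13)*27 - 1/334) = 64 - (27/26 - 1/334) = 64 - 1*2248/2171 = 64 - 2248/2171 = 136696/2171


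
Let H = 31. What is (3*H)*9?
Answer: 837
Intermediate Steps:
(3*H)*9 = (3*31)*9 = 93*9 = 837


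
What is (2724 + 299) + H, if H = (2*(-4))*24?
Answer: 2831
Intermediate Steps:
H = -192 (H = -8*24 = -192)
(2724 + 299) + H = (2724 + 299) - 192 = 3023 - 192 = 2831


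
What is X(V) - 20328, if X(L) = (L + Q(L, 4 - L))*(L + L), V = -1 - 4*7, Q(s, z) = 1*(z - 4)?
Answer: -20328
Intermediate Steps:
Q(s, z) = -4 + z (Q(s, z) = 1*(-4 + z) = -4 + z)
V = -29 (V = -1 - 28 = -29)
X(L) = 0 (X(L) = (L + (-4 + (4 - L)))*(L + L) = (L - L)*(2*L) = 0*(2*L) = 0)
X(V) - 20328 = 0 - 20328 = -20328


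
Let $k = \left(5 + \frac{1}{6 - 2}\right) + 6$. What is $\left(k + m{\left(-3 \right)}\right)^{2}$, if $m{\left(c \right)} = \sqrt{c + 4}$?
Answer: $\frac{2401}{16} \approx 150.06$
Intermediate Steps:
$k = \frac{45}{4}$ ($k = \left(5 + \frac{1}{4}\right) + 6 = \frac{21}{4} + 6 = \frac{45}{4} \approx 11.25$)
$m{\left(c \right)} = \sqrt{4 + c}$
$\left(k + m{\left(-3 \right)}\right)^{2} = \left(\frac{45}{4} + \sqrt{4 - 3}\right)^{2} = \left(\frac{45}{4} + \sqrt{1}\right)^{2} = \left(\frac{45}{4} + 1\right)^{2} = \left(\frac{49}{4}\right)^{2} = \frac{2401}{16}$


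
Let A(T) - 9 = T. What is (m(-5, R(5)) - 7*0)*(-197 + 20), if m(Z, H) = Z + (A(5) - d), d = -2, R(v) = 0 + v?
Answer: -1947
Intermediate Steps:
R(v) = v
A(T) = 9 + T
m(Z, H) = 16 + Z (m(Z, H) = Z + ((9 + 5) - 1*(-2)) = Z + (14 + 2) = Z + 16 = 16 + Z)
(m(-5, R(5)) - 7*0)*(-197 + 20) = ((16 - 5) - 7*0)*(-197 + 20) = (11 + 0)*(-177) = 11*(-177) = -1947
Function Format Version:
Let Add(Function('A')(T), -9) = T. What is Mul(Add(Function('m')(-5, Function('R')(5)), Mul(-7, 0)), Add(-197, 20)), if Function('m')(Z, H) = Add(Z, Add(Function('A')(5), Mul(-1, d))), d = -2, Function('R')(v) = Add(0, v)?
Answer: -1947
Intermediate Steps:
Function('R')(v) = v
Function('A')(T) = Add(9, T)
Function('m')(Z, H) = Add(16, Z) (Function('m')(Z, H) = Add(Z, Add(Add(9, 5), Mul(-1, -2))) = Add(Z, Add(14, 2)) = Add(Z, 16) = Add(16, Z))
Mul(Add(Function('m')(-5, Function('R')(5)), Mul(-7, 0)), Add(-197, 20)) = Mul(Add(Add(16, -5), Mul(-7, 0)), Add(-197, 20)) = Mul(Add(11, 0), -177) = Mul(11, -177) = -1947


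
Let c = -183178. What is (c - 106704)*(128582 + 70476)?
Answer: -57703331156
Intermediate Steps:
(c - 106704)*(128582 + 70476) = (-183178 - 106704)*(128582 + 70476) = -289882*199058 = -57703331156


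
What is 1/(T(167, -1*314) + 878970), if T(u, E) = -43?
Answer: 1/878927 ≈ 1.1378e-6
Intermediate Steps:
1/(T(167, -1*314) + 878970) = 1/(-43 + 878970) = 1/878927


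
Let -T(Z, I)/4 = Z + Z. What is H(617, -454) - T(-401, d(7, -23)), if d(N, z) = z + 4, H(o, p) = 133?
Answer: -3075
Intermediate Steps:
d(N, z) = 4 + z
T(Z, I) = -8*Z (T(Z, I) = -4*(Z + Z) = -8*Z)
H(617, -454) - T(-401, d(7, -23)) = 133 - (-8)*(-401) = 133 - 1*3208 = 133 - 3208 = -3075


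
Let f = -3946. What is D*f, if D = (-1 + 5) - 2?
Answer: -7892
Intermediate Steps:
D = 2 (D = 4 - 2 = 2)
D*f = 2*(-3946) = -7892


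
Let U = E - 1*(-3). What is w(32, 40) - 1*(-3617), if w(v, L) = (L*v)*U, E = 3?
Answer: 11297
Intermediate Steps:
U = 6 (U = 3 - 1*(-3) = 3 + 3 = 6)
w(v, L) = 6*L*v (w(v, L) = (L*v)*6 = 6*L*v)
w(32, 40) - 1*(-3617) = 6*40*32 - 1*(-3617) = 7680 + 3617 = 11297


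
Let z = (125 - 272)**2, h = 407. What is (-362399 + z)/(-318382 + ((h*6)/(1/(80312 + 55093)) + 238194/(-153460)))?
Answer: -26148816700/25347036267343 ≈ -0.0010316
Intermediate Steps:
z = 21609 (z = (-147)**2 = 21609)
(-362399 + z)/(-318382 + ((h*6)/(1/(80312 + 55093)) + 238194/(-153460))) = (-362399 + 21609)/(-318382 + ((407*6)/(1/(80312 + 55093)) + 238194/(-153460))) = -340790/(-318382 + (2442/(1/135405) + 238194*(-1/153460))) = -340790/(-318382 + (2442/(1/135405) - 119097/76730)) = -340790/(-318382 + (2442*135405 - 119097/76730)) = -340790/(-318382 + (330659010 - 119097/76730)) = -340790/(-318382 + 25371465718203/76730) = -340790/25347036267343/76730 = -340790*76730/25347036267343 = -26148816700/25347036267343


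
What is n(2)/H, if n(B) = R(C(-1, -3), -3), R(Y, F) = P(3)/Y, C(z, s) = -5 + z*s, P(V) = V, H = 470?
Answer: -3/940 ≈ -0.0031915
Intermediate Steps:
C(z, s) = -5 + s*z
R(Y, F) = 3/Y
n(B) = -3/2 (n(B) = 3/(-5 - 3*(-1)) = 3/(-5 + 3) = 3/(-2) = 3*(-½) = -3/2)
n(2)/H = -3/2/470 = -3/2*1/470 = -3/940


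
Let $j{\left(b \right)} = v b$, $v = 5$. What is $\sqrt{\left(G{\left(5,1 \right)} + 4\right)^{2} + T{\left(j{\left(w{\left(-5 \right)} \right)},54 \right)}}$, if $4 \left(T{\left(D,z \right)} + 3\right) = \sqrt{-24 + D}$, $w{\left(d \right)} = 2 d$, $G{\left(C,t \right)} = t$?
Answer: $\frac{\sqrt{88 + i \sqrt{74}}}{2} \approx 4.696 + 0.22898 i$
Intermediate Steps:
$j{\left(b \right)} = 5 b$
$T{\left(D,z \right)} = -3 + \frac{\sqrt{-24 + D}}{4}$
$\sqrt{\left(G{\left(5,1 \right)} + 4\right)^{2} + T{\left(j{\left(w{\left(-5 \right)} \right)},54 \right)}} = \sqrt{\left(1 + 4\right)^{2} - \left(3 - \frac{\sqrt{-24 + 5 \cdot 2 \left(-5\right)}}{4}\right)} = \sqrt{5^{2} - \left(3 - \frac{\sqrt{-24 + 5 \left(-10\right)}}{4}\right)} = \sqrt{25 - \left(3 - \frac{\sqrt{-24 - 50}}{4}\right)} = \sqrt{25 - \left(3 - \frac{\sqrt{-74}}{4}\right)} = \sqrt{25 - \left(3 - \frac{i \sqrt{74}}{4}\right)} = \sqrt{22 + \frac{i \sqrt{74}}{4}}$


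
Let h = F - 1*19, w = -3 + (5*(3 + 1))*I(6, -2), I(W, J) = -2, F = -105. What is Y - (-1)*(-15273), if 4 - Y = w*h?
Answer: -20601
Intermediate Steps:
w = -43 (w = -3 + (5*(3 + 1))*(-2) = -3 + (5*4)*(-2) = -3 + 20*(-2) = -3 - 40 = -43)
h = -124 (h = -105 - 1*19 = -105 - 19 = -124)
Y = -5328 (Y = 4 - (-43)*(-124) = 4 - 1*5332 = 4 - 5332 = -5328)
Y - (-1)*(-15273) = -5328 - (-1)*(-15273) = -5328 - 1*15273 = -5328 - 15273 = -20601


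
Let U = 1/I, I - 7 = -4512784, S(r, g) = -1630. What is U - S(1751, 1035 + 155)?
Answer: 7355826509/4512777 ≈ 1630.0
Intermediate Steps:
I = -4512777 (I = 7 - 4512784 = -4512777)
U = -1/4512777 (U = 1/(-4512777) = -1/4512777 ≈ -2.2159e-7)
U - S(1751, 1035 + 155) = -1/4512777 - 1*(-1630) = -1/4512777 + 1630 = 7355826509/4512777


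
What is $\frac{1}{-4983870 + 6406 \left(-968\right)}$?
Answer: $- \frac{1}{11184878} \approx -8.9406 \cdot 10^{-8}$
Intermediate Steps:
$\frac{1}{-4983870 + 6406 \left(-968\right)} = \frac{1}{-4983870 - 6201008} = \frac{1}{-11184878} = - \frac{1}{11184878}$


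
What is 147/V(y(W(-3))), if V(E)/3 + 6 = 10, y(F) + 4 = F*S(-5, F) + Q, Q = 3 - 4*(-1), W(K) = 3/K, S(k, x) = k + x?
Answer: 49/4 ≈ 12.250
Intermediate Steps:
Q = 7 (Q = 3 + 4 = 7)
y(F) = 3 + F*(-5 + F) (y(F) = -4 + (F*(-5 + F) + 7) = -4 + (7 + F*(-5 + F)) = 3 + F*(-5 + F))
V(E) = 12 (V(E) = -18 + 3*10 = -18 + 30 = 12)
147/V(y(W(-3))) = 147/12 = 147*(1/12) = 49/4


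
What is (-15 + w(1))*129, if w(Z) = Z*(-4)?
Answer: -2451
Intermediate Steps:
w(Z) = -4*Z
(-15 + w(1))*129 = (-15 - 4*1)*129 = (-15 - 4)*129 = -19*129 = -2451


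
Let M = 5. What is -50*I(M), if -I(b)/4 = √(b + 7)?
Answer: 400*√3 ≈ 692.82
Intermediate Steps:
I(b) = -4*√(7 + b) (I(b) = -4*√(b + 7) = -4*√(7 + b))
-50*I(M) = -(-200)*√(7 + 5) = -(-200)*√12 = -(-200)*2*√3 = -(-400)*√3 = 400*√3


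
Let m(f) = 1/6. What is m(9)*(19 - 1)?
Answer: 3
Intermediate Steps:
m(f) = 1/6
m(9)*(19 - 1) = (19 - 1)/6 = (1/6)*18 = 3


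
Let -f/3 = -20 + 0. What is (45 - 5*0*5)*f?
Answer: 2700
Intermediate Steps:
f = 60 (f = -3*(-20 + 0) = -3*(-20) = 60)
(45 - 5*0*5)*f = (45 - 5*0*5)*60 = (45 + 0*5)*60 = (45 + 0)*60 = 45*60 = 2700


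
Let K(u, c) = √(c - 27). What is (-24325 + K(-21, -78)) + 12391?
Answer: -11934 + I*√105 ≈ -11934.0 + 10.247*I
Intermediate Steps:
K(u, c) = √(-27 + c)
(-24325 + K(-21, -78)) + 12391 = (-24325 + √(-27 - 78)) + 12391 = (-24325 + √(-105)) + 12391 = (-24325 + I*√105) + 12391 = -11934 + I*√105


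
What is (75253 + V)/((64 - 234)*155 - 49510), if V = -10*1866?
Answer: -56593/75860 ≈ -0.74602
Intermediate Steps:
V = -18660
(75253 + V)/((64 - 234)*155 - 49510) = (75253 - 18660)/((64 - 234)*155 - 49510) = 56593/(-170*155 - 49510) = 56593/(-26350 - 49510) = 56593/(-75860) = 56593*(-1/75860) = -56593/75860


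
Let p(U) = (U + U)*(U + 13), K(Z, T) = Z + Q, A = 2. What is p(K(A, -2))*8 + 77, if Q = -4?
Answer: -275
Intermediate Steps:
K(Z, T) = -4 + Z (K(Z, T) = Z - 4 = -4 + Z)
p(U) = 2*U*(13 + U) (p(U) = (2*U)*(13 + U) = 2*U*(13 + U))
p(K(A, -2))*8 + 77 = (2*(-4 + 2)*(13 + (-4 + 2)))*8 + 77 = (2*(-2)*(13 - 2))*8 + 77 = (2*(-2)*11)*8 + 77 = -44*8 + 77 = -352 + 77 = -275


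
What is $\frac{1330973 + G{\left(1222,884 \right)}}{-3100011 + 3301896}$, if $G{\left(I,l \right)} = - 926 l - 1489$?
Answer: $\frac{34060}{13459} \approx 2.5306$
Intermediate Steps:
$G{\left(I,l \right)} = -1489 - 926 l$
$\frac{1330973 + G{\left(1222,884 \right)}}{-3100011 + 3301896} = \frac{1330973 - 820073}{-3100011 + 3301896} = \frac{1330973 - 820073}{201885} = \left(1330973 - 820073\right) \frac{1}{201885} = 510900 \cdot \frac{1}{201885} = \frac{34060}{13459}$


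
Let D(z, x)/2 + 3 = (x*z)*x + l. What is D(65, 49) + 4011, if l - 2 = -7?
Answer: 316125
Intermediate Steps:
l = -5 (l = 2 - 7 = -5)
D(z, x) = -16 + 2*z*x**2 (D(z, x) = -6 + 2*((x*z)*x - 5) = -6 + 2*(z*x**2 - 5) = -6 + 2*(-5 + z*x**2) = -6 + (-10 + 2*z*x**2) = -16 + 2*z*x**2)
D(65, 49) + 4011 = (-16 + 2*65*49**2) + 4011 = (-16 + 2*65*2401) + 4011 = (-16 + 312130) + 4011 = 312114 + 4011 = 316125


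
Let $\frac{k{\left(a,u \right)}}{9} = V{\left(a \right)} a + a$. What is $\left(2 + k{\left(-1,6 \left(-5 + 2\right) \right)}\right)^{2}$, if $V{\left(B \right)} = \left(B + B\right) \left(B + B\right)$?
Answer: $1849$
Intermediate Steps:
$V{\left(B \right)} = 4 B^{2}$ ($V{\left(B \right)} = 2 B 2 B = 4 B^{2}$)
$k{\left(a,u \right)} = 9 a + 36 a^{3}$ ($k{\left(a,u \right)} = 9 \left(4 a^{2} a + a\right) = 9 \left(4 a^{3} + a\right) = 9 \left(a + 4 a^{3}\right) = 9 a + 36 a^{3}$)
$\left(2 + k{\left(-1,6 \left(-5 + 2\right) \right)}\right)^{2} = \left(2 + \left(9 \left(-1\right) + 36 \left(-1\right)^{3}\right)\right)^{2} = \left(2 + \left(-9 + 36 \left(-1\right)\right)\right)^{2} = \left(2 - 45\right)^{2} = \left(-43\right)^{2} = 1849$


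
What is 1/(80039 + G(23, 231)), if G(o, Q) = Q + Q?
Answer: 1/80501 ≈ 1.2422e-5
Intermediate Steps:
G(o, Q) = 2*Q
1/(80039 + G(23, 231)) = 1/(80039 + 2*231) = 1/(80039 + 462) = 1/80501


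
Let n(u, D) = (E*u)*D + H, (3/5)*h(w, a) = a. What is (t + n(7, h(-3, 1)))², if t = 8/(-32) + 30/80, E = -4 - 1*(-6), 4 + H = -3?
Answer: 156025/576 ≈ 270.88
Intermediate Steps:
H = -7 (H = -4 - 3 = -7)
h(w, a) = 5*a/3
E = 2 (E = -4 + 6 = 2)
n(u, D) = -7 + 2*D*u (n(u, D) = (2*u)*D - 7 = 2*D*u - 7 = -7 + 2*D*u)
t = ⅛ (t = 8*(-1/32) + 30*(1/80) = -¼ + 3/8 = ⅛ ≈ 0.12500)
(t + n(7, h(-3, 1)))² = (⅛ + (-7 + 2*((5/3)*1)*7))² = (⅛ + (-7 + 2*(5/3)*7))² = (⅛ + (-7 + 70/3))² = (⅛ + 49/3)² = (395/24)² = 156025/576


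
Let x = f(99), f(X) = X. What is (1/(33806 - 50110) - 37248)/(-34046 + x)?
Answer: 607291393/553471888 ≈ 1.0972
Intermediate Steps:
x = 99
(1/(33806 - 50110) - 37248)/(-34046 + x) = (1/(33806 - 50110) - 37248)/(-34046 + 99) = (1/(-16304) - 37248)/(-33947) = (-1/16304 - 37248)*(-1/33947) = -607291393/16304*(-1/33947) = 607291393/553471888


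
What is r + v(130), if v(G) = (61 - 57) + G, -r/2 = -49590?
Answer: 99314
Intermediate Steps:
r = 99180 (r = -2*(-49590) = 99180)
v(G) = 4 + G
r + v(130) = 99180 + (4 + 130) = 99180 + 134 = 99314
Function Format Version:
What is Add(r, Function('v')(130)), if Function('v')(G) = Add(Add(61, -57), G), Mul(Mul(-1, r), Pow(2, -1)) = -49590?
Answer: 99314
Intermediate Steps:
r = 99180 (r = Mul(-2, -49590) = 99180)
Function('v')(G) = Add(4, G)
Add(r, Function('v')(130)) = Add(99180, Add(4, 130)) = Add(99180, 134) = 99314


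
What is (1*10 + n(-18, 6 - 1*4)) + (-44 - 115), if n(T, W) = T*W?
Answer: -185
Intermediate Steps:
(1*10 + n(-18, 6 - 1*4)) + (-44 - 115) = (1*10 - 18*(6 - 1*4)) + (-44 - 115) = (10 - 18*(6 - 4)) - 159 = (10 - 18*2) - 159 = (10 - 36) - 159 = -26 - 159 = -185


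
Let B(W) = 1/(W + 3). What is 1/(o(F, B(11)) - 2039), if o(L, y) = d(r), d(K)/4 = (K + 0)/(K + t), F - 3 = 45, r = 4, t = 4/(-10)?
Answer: -9/18311 ≈ -0.00049151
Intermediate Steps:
t = -2/5 (t = 4*(-1/10) = -2/5 ≈ -0.40000)
F = 48 (F = 3 + 45 = 48)
d(K) = 4*K/(-2/5 + K) (d(K) = 4*((K + 0)/(K - 2/5)) = 4*(K/(-2/5 + K)) = 4*K/(-2/5 + K))
B(W) = 1/(3 + W)
o(L, y) = 40/9 (o(L, y) = 20*4/(-2 + 5*4) = 20*4/(-2 + 20) = 20*4/18 = 20*4*(1/18) = 40/9)
1/(o(F, B(11)) - 2039) = 1/(40/9 - 2039) = 1/(-18311/9) = -9/18311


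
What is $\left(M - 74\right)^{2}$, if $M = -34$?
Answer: $11664$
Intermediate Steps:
$\left(M - 74\right)^{2} = \left(-34 - 74\right)^{2} = \left(-108\right)^{2} = 11664$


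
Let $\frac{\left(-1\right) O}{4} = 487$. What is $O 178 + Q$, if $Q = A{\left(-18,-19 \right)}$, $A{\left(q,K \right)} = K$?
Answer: $-346763$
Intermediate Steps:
$O = -1948$ ($O = \left(-4\right) 487 = -1948$)
$Q = -19$
$O 178 + Q = \left(-1948\right) 178 - 19 = -346744 - 19 = -346763$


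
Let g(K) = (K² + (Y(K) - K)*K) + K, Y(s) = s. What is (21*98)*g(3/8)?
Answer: 33957/32 ≈ 1061.2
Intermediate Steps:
g(K) = K + K² (g(K) = (K² + (K - K)*K) + K = (K² + 0*K) + K = (K² + 0) + K = K² + K = K + K²)
(21*98)*g(3/8) = (21*98)*((3/8)*(1 + 3/8)) = 2058*((3*(⅛))*(1 + 3*(⅛))) = 2058*(3*(1 + 3/8)/8) = 2058*((3/8)*(11/8)) = 2058*(33/64) = 33957/32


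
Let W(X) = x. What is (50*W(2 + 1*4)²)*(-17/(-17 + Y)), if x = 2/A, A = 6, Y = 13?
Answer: 425/18 ≈ 23.611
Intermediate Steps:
x = ⅓ (x = 2/6 = 2*(⅙) = ⅓ ≈ 0.33333)
W(X) = ⅓
(50*W(2 + 1*4)²)*(-17/(-17 + Y)) = (50*(⅓)²)*(-17/(-17 + 13)) = (50*(⅑))*(-17/(-4)) = 50*(-17*(-¼))/9 = (50/9)*(17/4) = 425/18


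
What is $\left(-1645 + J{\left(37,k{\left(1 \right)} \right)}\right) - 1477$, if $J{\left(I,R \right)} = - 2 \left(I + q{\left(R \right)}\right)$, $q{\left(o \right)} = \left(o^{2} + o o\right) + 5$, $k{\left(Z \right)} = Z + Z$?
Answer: $-3222$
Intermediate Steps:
$k{\left(Z \right)} = 2 Z$
$q{\left(o \right)} = 5 + 2 o^{2}$ ($q{\left(o \right)} = \left(o^{2} + o^{2}\right) + 5 = 2 o^{2} + 5 = 5 + 2 o^{2}$)
$J{\left(I,R \right)} = -10 - 4 R^{2} - 2 I$ ($J{\left(I,R \right)} = - 2 \left(I + \left(5 + 2 R^{2}\right)\right) = - 2 \left(5 + I + 2 R^{2}\right) = -10 - 4 R^{2} - 2 I$)
$\left(-1645 + J{\left(37,k{\left(1 \right)} \right)}\right) - 1477 = \left(-1645 - \left(84 + 16\right)\right) - 1477 = \left(-1645 - 100\right) - 1477 = -1745 - 1477 = -3222$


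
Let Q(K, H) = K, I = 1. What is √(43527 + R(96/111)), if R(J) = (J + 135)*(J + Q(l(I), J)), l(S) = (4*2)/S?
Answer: 13*√362351/37 ≈ 211.50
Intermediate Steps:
l(S) = 8/S
R(J) = (8 + J)*(135 + J) (R(J) = (J + 135)*(J + 8/1) = (135 + J)*(J + 8*1) = (135 + J)*(J + 8) = (135 + J)*(8 + J) = (8 + J)*(135 + J))
√(43527 + R(96/111)) = √(43527 + (1080 + (96/111)² + 143*(96/111))) = √(43527 + (1080 + (96*(1/111))² + 143*(96*(1/111)))) = √(43527 + (1080 + (32/37)² + 143*(32/37))) = √(43527 + (1080 + 1024/1369 + 4576/37)) = √(43527 + 1648856/1369) = √(61237319/1369) = 13*√362351/37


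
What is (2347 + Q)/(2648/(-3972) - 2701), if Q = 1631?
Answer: -11934/8105 ≈ -1.4724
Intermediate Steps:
(2347 + Q)/(2648/(-3972) - 2701) = (2347 + 1631)/(2648/(-3972) - 2701) = 3978/(2648*(-1/3972) - 2701) = 3978/(-⅔ - 2701) = 3978/(-8105/3) = 3978*(-3/8105) = -11934/8105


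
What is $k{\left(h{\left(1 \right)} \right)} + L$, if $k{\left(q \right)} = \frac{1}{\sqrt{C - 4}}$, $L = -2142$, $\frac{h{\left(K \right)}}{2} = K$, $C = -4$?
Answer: $-2142 - \frac{i \sqrt{2}}{4} \approx -2142.0 - 0.35355 i$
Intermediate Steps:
$h{\left(K \right)} = 2 K$
$k{\left(q \right)} = - \frac{i \sqrt{2}}{4}$ ($k{\left(q \right)} = \frac{1}{\sqrt{-4 - 4}} = \frac{1}{\sqrt{-8}} = \frac{1}{2 i \sqrt{2}} = - \frac{i \sqrt{2}}{4}$)
$k{\left(h{\left(1 \right)} \right)} + L = - \frac{i \sqrt{2}}{4} - 2142 = -2142 - \frac{i \sqrt{2}}{4}$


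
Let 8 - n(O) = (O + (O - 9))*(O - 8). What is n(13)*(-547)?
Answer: 42119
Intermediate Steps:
n(O) = 8 - (-9 + 2*O)*(-8 + O) (n(O) = 8 - (O + (O - 9))*(O - 8) = 8 - (O + (-9 + O))*(-8 + O) = 8 - (-9 + 2*O)*(-8 + O))
n(13)*(-547) = (-64 - 2*13**2 + 25*13)*(-547) = (-64 - 2*169 + 325)*(-547) = (-64 - 338 + 325)*(-547) = -77*(-547) = 42119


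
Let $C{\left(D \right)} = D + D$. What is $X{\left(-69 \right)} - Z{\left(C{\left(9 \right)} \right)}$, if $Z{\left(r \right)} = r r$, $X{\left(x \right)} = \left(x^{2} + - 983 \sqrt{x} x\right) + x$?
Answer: $4368 + 67827 i \sqrt{69} \approx 4368.0 + 5.6341 \cdot 10^{5} i$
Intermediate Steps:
$C{\left(D \right)} = 2 D$
$X{\left(x \right)} = x + x^{2} - 983 x^{\frac{3}{2}}$ ($X{\left(x \right)} = \left(x^{2} - 983 x^{\frac{3}{2}}\right) + x = x + x^{2} - 983 x^{\frac{3}{2}}$)
$Z{\left(r \right)} = r^{2}$
$X{\left(-69 \right)} - Z{\left(C{\left(9 \right)} \right)} = \left(-69 + \left(-69\right)^{2} - 983 \left(-69\right)^{\frac{3}{2}}\right) - \left(2 \cdot 9\right)^{2} = \left(-69 + 4761 - 983 \left(- 69 i \sqrt{69}\right)\right) - 18^{2} = \left(-69 + 4761 + 67827 i \sqrt{69}\right) - 324 = \left(4692 + 67827 i \sqrt{69}\right) - 324 = 4368 + 67827 i \sqrt{69}$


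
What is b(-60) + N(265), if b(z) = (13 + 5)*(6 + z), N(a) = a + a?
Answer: -442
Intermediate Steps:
N(a) = 2*a
b(z) = 108 + 18*z (b(z) = 18*(6 + z) = 108 + 18*z)
b(-60) + N(265) = (108 + 18*(-60)) + 2*265 = (108 - 1080) + 530 = -972 + 530 = -442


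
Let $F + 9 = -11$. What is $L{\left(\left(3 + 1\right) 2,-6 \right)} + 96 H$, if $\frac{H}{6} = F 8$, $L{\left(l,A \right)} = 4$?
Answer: $-92156$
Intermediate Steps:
$F = -20$ ($F = -9 - 11 = -20$)
$H = -960$ ($H = 6 \left(\left(-20\right) 8\right) = 6 \left(-160\right) = -960$)
$L{\left(\left(3 + 1\right) 2,-6 \right)} + 96 H = 4 + 96 \left(-960\right) = 4 - 92160 = -92156$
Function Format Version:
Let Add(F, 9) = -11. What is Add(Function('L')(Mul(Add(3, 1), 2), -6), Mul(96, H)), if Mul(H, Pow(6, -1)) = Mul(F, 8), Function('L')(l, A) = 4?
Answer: -92156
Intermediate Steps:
F = -20 (F = Add(-9, -11) = -20)
H = -960 (H = Mul(6, Mul(-20, 8)) = Mul(6, -160) = -960)
Add(Function('L')(Mul(Add(3, 1), 2), -6), Mul(96, H)) = Add(4, Mul(96, -960)) = Add(4, -92160) = -92156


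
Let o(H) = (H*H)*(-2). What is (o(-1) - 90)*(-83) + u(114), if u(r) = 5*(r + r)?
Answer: 8776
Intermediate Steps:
o(H) = -2*H² (o(H) = H²*(-2) = -2*H²)
u(r) = 10*r (u(r) = 5*(2*r) = 10*r)
(o(-1) - 90)*(-83) + u(114) = (-2*(-1)² - 90)*(-83) + 10*114 = (-2*1 - 90)*(-83) + 1140 = (-2 - 90)*(-83) + 1140 = -92*(-83) + 1140 = 7636 + 1140 = 8776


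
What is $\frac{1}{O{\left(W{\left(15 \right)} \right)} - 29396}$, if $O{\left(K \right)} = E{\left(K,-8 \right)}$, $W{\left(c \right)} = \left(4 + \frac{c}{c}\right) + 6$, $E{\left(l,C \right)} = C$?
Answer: $- \frac{1}{29404} \approx -3.4009 \cdot 10^{-5}$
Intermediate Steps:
$W{\left(c \right)} = 11$ ($W{\left(c \right)} = \left(4 + 1\right) + 6 = 5 + 6 = 11$)
$O{\left(K \right)} = -8$
$\frac{1}{O{\left(W{\left(15 \right)} \right)} - 29396} = \frac{1}{-8 - 29396} = \frac{1}{-29404} = - \frac{1}{29404}$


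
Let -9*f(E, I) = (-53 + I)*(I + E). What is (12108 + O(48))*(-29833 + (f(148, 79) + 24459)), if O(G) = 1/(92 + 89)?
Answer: -118930981132/1629 ≈ -7.3009e+7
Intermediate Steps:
f(E, I) = -(-53 + I)*(E + I)/9 (f(E, I) = -(-53 + I)*(I + E)/9 = -(-53 + I)*(E + I)/9)
O(G) = 1/181
(12108 + O(48))*(-29833 + (f(148, 79) + 24459)) = (12108 + 1/181)*(-29833 + ((-1/9*79**2 + (53/9)*148 + (53/9)*79 - 1/9*148*79) + 24459)) = 2191549*(-29833 + ((-1/9*6241 + 7844/9 + 4187/9 - 11692/9) + 24459))/181 = 2191549*(-29833 + ((-6241/9 + 7844/9 + 4187/9 - 11692/9) + 24459))/181 = 2191549*(-29833 + (-5902/9 + 24459))/181 = 2191549*(-29833 + 214229/9)/181 = (2191549/181)*(-54268/9) = -118930981132/1629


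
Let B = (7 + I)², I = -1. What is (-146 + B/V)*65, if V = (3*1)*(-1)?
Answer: -10270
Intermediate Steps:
B = 36 (B = (7 - 1)² = 6² = 36)
V = -3 (V = 3*(-1) = -3)
(-146 + B/V)*65 = (-146 + 36/(-3))*65 = (-146 + 36*(-⅓))*65 = (-146 - 12)*65 = -158*65 = -10270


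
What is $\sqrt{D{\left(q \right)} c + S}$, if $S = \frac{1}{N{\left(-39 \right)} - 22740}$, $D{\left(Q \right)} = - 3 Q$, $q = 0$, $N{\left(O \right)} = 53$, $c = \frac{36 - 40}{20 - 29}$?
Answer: $\frac{i \sqrt{463}}{3241} \approx 0.0066391 i$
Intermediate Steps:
$c = \frac{4}{9}$ ($c = - \frac{4}{-9} = \left(-4\right) \left(- \frac{1}{9}\right) = \frac{4}{9} \approx 0.44444$)
$S = - \frac{1}{22687}$ ($S = \frac{1}{53 - 22740} = \frac{1}{-22687} = - \frac{1}{22687} \approx -4.4078 \cdot 10^{-5}$)
$\sqrt{D{\left(q \right)} c + S} = \sqrt{\left(-3\right) 0 \cdot \frac{4}{9} - \frac{1}{22687}} = \sqrt{0 \cdot \frac{4}{9} - \frac{1}{22687}} = \sqrt{0 - \frac{1}{22687}} = \sqrt{- \frac{1}{22687}} = \frac{i \sqrt{463}}{3241}$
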